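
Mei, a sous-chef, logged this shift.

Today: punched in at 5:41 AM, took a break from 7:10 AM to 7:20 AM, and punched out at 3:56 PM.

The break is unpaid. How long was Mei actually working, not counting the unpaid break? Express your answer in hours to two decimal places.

10.08 hours

Today: 5:41 AM–3:56 PM = 10 h 15 min; less 10 min break → 10 h 5 min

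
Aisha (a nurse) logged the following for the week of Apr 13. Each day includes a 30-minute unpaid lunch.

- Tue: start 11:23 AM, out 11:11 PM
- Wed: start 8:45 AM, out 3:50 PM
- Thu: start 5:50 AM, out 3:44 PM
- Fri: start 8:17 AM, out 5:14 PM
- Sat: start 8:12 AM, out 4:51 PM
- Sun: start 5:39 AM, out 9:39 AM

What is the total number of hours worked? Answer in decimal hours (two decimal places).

47.38 hours

Tue: 11:23 AM–11:11 PM = 11 h 48 min; less 30 min break → 11 h 18 min
Wed: 8:45 AM–3:50 PM = 7 h 5 min; less 30 min break → 6 h 35 min
Thu: 5:50 AM–3:44 PM = 9 h 54 min; less 30 min break → 9 h 24 min
Fri: 8:17 AM–5:14 PM = 8 h 57 min; less 30 min break → 8 h 27 min
Sat: 8:12 AM–4:51 PM = 8 h 39 min; less 30 min break → 8 h 9 min
Sun: 5:39 AM–9:39 AM = 4 h 0 min; less 30 min break → 3 h 30 min
Total: 11 h 18 min + 6 h 35 min + 9 h 24 min + 8 h 27 min + 8 h 9 min + 3 h 30 min = 47 h 23 min.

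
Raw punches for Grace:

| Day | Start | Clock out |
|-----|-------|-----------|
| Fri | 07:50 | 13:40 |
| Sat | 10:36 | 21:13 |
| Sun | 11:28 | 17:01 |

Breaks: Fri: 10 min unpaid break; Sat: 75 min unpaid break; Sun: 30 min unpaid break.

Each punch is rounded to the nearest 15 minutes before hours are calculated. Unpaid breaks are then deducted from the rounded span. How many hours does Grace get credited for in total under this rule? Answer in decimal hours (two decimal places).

20.33 hours

Fri: in 07:50→07:45, out 13:40→13:45; 6 h 0 min − 10 min = 5 h 50 min
Sat: in 10:36→10:30, out 21:13→21:15; 10 h 45 min − 75 min = 9 h 30 min
Sun: in 11:28→11:30, out 17:01→17:00; 5 h 30 min − 30 min = 5 h 0 min
Total credited: 20 h 20 min.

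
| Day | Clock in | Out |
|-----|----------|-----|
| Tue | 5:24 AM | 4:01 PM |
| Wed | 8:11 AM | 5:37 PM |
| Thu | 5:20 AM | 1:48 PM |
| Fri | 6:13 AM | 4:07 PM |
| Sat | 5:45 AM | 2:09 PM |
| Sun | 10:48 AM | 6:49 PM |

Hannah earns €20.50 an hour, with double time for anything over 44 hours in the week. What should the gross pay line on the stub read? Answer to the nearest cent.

€1346.17

Tue: 5:24 AM–4:01 PM = 10 h 37 min
Wed: 8:11 AM–5:37 PM = 9 h 26 min
Thu: 5:20 AM–1:48 PM = 8 h 28 min
Fri: 6:13 AM–4:07 PM = 9 h 54 min
Sat: 5:45 AM–2:09 PM = 8 h 24 min
Sun: 10:48 AM–6:49 PM = 8 h 1 min
Total worked: 54 h 50 min = 3290 min.
Regular 44 h 0 min = 2640 min at €20.50/h; overtime 10 h 50 min = 650 min at €41.00/h.
Pay = (2640 × €20.50 + 650 × €41.00) ÷ 60 = €1346.17.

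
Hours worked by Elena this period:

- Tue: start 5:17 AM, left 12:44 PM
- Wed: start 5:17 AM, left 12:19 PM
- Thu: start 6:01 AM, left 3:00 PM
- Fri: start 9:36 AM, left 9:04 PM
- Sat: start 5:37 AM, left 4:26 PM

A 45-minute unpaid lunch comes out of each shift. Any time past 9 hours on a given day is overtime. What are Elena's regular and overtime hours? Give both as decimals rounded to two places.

Regular 39.22 hours, overtime 2.78 hours

Tue: 5:17 AM–12:44 PM = 7 h 27 min; less 45 min break → 6 h 42 min
Wed: 5:17 AM–12:19 PM = 7 h 2 min; less 45 min break → 6 h 17 min
Thu: 6:01 AM–3:00 PM = 8 h 59 min; less 45 min break → 8 h 14 min
Fri: 9:36 AM–9:04 PM = 11 h 28 min; less 45 min break → 10 h 43 min
Sat: 5:37 AM–4:26 PM = 10 h 49 min; less 45 min break → 10 h 4 min
Tue reg 6 h 42 min / OT 0 h 0 min; Wed reg 6 h 17 min / OT 0 h 0 min; Thu reg 8 h 14 min / OT 0 h 0 min; Fri reg 9 h 0 min / OT 1 h 43 min; Sat reg 9 h 0 min / OT 1 h 4 min.
Totals: regular 39 h 13 min, overtime 2 h 47 min.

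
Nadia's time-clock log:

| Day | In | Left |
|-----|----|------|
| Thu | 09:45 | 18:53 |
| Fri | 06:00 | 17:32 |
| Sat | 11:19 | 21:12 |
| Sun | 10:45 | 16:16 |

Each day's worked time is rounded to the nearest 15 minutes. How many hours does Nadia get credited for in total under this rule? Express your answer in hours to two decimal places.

36.25 hours

Thu: 09:45–18:53 = 9 h 8 min → rounds to 9 h 15 min
Fri: 06:00–17:32 = 11 h 32 min → rounds to 11 h 30 min
Sat: 11:19–21:12 = 9 h 53 min → rounds to 10 h 0 min
Sun: 10:45–16:16 = 5 h 31 min → rounds to 5 h 30 min
Total credited: 36 h 15 min.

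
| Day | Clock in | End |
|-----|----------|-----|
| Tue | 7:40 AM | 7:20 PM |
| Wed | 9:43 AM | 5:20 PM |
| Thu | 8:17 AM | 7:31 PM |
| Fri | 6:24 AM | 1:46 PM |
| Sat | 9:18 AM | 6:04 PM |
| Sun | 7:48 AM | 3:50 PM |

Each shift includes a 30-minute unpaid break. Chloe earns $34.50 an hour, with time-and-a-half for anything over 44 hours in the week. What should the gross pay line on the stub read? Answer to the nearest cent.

Tue: 7:40 AM–7:20 PM = 11 h 40 min; less 30 min break → 11 h 10 min
Wed: 9:43 AM–5:20 PM = 7 h 37 min; less 30 min break → 7 h 7 min
Thu: 8:17 AM–7:31 PM = 11 h 14 min; less 30 min break → 10 h 44 min
Fri: 6:24 AM–1:46 PM = 7 h 22 min; less 30 min break → 6 h 52 min
Sat: 9:18 AM–6:04 PM = 8 h 46 min; less 30 min break → 8 h 16 min
Sun: 7:48 AM–3:50 PM = 8 h 2 min; less 30 min break → 7 h 32 min
Total worked: 51 h 41 min = 3101 min.
Regular 44 h 0 min = 2640 min at $34.50/h; overtime 7 h 41 min = 461 min at $51.75/h.
Pay = (2640 × $34.50 + 461 × $51.75) ÷ 60 = $1915.61.

$1915.61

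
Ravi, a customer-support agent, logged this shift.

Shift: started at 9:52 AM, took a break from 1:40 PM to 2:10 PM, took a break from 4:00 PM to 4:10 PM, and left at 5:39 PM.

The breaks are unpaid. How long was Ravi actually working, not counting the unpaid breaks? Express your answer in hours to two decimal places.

7.12 hours

Shift: 9:52 AM–5:39 PM = 7 h 47 min; less 40 min break → 7 h 7 min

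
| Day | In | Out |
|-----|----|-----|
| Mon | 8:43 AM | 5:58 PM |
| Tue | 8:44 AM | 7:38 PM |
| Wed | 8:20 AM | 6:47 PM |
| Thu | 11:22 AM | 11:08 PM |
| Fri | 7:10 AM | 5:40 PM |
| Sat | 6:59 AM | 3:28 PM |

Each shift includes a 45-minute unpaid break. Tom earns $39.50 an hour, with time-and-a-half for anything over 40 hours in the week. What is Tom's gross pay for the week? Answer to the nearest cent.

Mon: 8:43 AM–5:58 PM = 9 h 15 min; less 45 min break → 8 h 30 min
Tue: 8:44 AM–7:38 PM = 10 h 54 min; less 45 min break → 10 h 9 min
Wed: 8:20 AM–6:47 PM = 10 h 27 min; less 45 min break → 9 h 42 min
Thu: 11:22 AM–11:08 PM = 11 h 46 min; less 45 min break → 11 h 1 min
Fri: 7:10 AM–5:40 PM = 10 h 30 min; less 45 min break → 9 h 45 min
Sat: 6:59 AM–3:28 PM = 8 h 29 min; less 45 min break → 7 h 44 min
Total worked: 56 h 51 min = 3411 min.
Regular 40 h 0 min = 2400 min at $39.50/h; overtime 16 h 51 min = 1011 min at $59.25/h.
Pay = (2400 × $39.50 + 1011 × $59.25) ÷ 60 = $2578.36.

$2578.36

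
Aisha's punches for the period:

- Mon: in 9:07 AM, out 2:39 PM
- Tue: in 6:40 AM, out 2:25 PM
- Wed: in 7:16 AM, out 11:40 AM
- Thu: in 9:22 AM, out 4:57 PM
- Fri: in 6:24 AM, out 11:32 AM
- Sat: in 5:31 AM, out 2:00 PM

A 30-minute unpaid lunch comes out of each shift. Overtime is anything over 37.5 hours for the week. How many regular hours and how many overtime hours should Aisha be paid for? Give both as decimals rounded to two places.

Regular 35.88 hours, overtime 0.00 hours

Mon: 9:07 AM–2:39 PM = 5 h 32 min; less 30 min break → 5 h 2 min
Tue: 6:40 AM–2:25 PM = 7 h 45 min; less 30 min break → 7 h 15 min
Wed: 7:16 AM–11:40 AM = 4 h 24 min; less 30 min break → 3 h 54 min
Thu: 9:22 AM–4:57 PM = 7 h 35 min; less 30 min break → 7 h 5 min
Fri: 6:24 AM–11:32 AM = 5 h 8 min; less 30 min break → 4 h 38 min
Sat: 5:31 AM–2:00 PM = 8 h 29 min; less 30 min break → 7 h 59 min
Total worked: 35 h 53 min = 35.88 h.
Threshold 37.5 h → overtime 0 h 0 min, regular 35 h 53 min.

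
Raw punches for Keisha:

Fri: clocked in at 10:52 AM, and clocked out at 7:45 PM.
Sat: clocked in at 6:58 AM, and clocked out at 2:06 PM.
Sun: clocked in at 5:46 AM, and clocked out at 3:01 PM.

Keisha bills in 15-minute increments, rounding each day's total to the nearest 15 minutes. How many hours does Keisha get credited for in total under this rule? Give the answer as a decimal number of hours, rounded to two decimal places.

Fri: 10:52 AM–7:45 PM = 8 h 53 min → rounds to 9 h 0 min
Sat: 6:58 AM–2:06 PM = 7 h 8 min → rounds to 7 h 15 min
Sun: 5:46 AM–3:01 PM = 9 h 15 min → rounds to 9 h 15 min
Total credited: 25 h 30 min.

25.50 hours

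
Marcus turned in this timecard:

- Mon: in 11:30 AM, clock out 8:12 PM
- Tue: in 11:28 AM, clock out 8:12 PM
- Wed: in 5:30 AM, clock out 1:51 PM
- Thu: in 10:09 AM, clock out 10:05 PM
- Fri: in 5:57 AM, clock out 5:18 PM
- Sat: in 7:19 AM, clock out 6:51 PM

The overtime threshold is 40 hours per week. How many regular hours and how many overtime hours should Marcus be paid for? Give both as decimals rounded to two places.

Regular 40.00 hours, overtime 20.60 hours

Mon: 11:30 AM–8:12 PM = 8 h 42 min
Tue: 11:28 AM–8:12 PM = 8 h 44 min
Wed: 5:30 AM–1:51 PM = 8 h 21 min
Thu: 10:09 AM–10:05 PM = 11 h 56 min
Fri: 5:57 AM–5:18 PM = 11 h 21 min
Sat: 7:19 AM–6:51 PM = 11 h 32 min
Total worked: 60 h 36 min = 60.60 h.
Threshold 40 h → overtime 20 h 36 min, regular 40 h 0 min.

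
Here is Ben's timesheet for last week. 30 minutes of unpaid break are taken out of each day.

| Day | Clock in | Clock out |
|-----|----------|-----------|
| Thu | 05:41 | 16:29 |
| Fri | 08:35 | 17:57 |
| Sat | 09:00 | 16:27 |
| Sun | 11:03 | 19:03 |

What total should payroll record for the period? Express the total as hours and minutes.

Thu: 05:41–16:29 = 10 h 48 min; less 30 min break → 10 h 18 min
Fri: 08:35–17:57 = 9 h 22 min; less 30 min break → 8 h 52 min
Sat: 09:00–16:27 = 7 h 27 min; less 30 min break → 6 h 57 min
Sun: 11:03–19:03 = 8 h 0 min; less 30 min break → 7 h 30 min
Total: 10 h 18 min + 8 h 52 min + 6 h 57 min + 7 h 30 min = 33 h 37 min.

33 h 37 min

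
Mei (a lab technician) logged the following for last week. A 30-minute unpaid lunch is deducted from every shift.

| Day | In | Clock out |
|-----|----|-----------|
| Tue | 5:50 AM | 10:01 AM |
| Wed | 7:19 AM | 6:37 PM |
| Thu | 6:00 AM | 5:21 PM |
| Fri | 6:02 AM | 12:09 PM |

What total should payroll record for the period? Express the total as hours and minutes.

30 h 57 min

Tue: 5:50 AM–10:01 AM = 4 h 11 min; less 30 min break → 3 h 41 min
Wed: 7:19 AM–6:37 PM = 11 h 18 min; less 30 min break → 10 h 48 min
Thu: 6:00 AM–5:21 PM = 11 h 21 min; less 30 min break → 10 h 51 min
Fri: 6:02 AM–12:09 PM = 6 h 7 min; less 30 min break → 5 h 37 min
Total: 3 h 41 min + 10 h 48 min + 10 h 51 min + 5 h 37 min = 30 h 57 min.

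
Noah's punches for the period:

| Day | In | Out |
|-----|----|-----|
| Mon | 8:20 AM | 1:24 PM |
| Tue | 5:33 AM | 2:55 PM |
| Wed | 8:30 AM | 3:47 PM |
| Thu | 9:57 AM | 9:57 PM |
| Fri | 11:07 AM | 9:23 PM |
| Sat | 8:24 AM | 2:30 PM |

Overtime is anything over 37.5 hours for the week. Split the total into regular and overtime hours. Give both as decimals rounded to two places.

Mon: 8:20 AM–1:24 PM = 5 h 4 min
Tue: 5:33 AM–2:55 PM = 9 h 22 min
Wed: 8:30 AM–3:47 PM = 7 h 17 min
Thu: 9:57 AM–9:57 PM = 12 h 0 min
Fri: 11:07 AM–9:23 PM = 10 h 16 min
Sat: 8:24 AM–2:30 PM = 6 h 6 min
Total worked: 50 h 5 min = 50.08 h.
Threshold 37.5 h → overtime 12 h 35 min, regular 37 h 30 min.

Regular 37.50 hours, overtime 12.58 hours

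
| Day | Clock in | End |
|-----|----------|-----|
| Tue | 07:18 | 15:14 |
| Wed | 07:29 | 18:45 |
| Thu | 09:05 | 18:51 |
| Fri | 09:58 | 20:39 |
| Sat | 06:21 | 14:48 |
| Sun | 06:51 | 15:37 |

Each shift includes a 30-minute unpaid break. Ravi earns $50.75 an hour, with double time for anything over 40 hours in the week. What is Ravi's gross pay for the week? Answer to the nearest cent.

$3437.47

Tue: 07:18–15:14 = 7 h 56 min; less 30 min break → 7 h 26 min
Wed: 07:29–18:45 = 11 h 16 min; less 30 min break → 10 h 46 min
Thu: 09:05–18:51 = 9 h 46 min; less 30 min break → 9 h 16 min
Fri: 09:58–20:39 = 10 h 41 min; less 30 min break → 10 h 11 min
Sat: 06:21–14:48 = 8 h 27 min; less 30 min break → 7 h 57 min
Sun: 06:51–15:37 = 8 h 46 min; less 30 min break → 8 h 16 min
Total worked: 53 h 52 min = 3232 min.
Regular 40 h 0 min = 2400 min at $50.75/h; overtime 13 h 52 min = 832 min at $101.50/h.
Pay = (2400 × $50.75 + 832 × $101.50) ÷ 60 = $3437.47.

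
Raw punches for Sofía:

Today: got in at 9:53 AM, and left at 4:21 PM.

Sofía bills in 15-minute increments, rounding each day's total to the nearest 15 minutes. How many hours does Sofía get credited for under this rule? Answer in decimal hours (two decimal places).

6.50 hours

Today: 9:53 AM–4:21 PM = 6 h 28 min → rounds to 6 h 30 min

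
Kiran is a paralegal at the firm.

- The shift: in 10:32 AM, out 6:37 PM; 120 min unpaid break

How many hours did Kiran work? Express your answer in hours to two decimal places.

6.08 hours

The shift: 10:32 AM–6:37 PM = 8 h 5 min; less 120 min break → 6 h 5 min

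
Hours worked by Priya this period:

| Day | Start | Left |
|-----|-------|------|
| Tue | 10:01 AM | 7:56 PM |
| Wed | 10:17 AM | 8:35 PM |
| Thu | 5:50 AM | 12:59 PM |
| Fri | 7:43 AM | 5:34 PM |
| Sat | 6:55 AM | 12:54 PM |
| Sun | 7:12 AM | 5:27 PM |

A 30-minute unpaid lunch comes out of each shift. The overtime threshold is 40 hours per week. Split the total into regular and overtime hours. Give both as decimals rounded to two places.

Tue: 10:01 AM–7:56 PM = 9 h 55 min; less 30 min break → 9 h 25 min
Wed: 10:17 AM–8:35 PM = 10 h 18 min; less 30 min break → 9 h 48 min
Thu: 5:50 AM–12:59 PM = 7 h 9 min; less 30 min break → 6 h 39 min
Fri: 7:43 AM–5:34 PM = 9 h 51 min; less 30 min break → 9 h 21 min
Sat: 6:55 AM–12:54 PM = 5 h 59 min; less 30 min break → 5 h 29 min
Sun: 7:12 AM–5:27 PM = 10 h 15 min; less 30 min break → 9 h 45 min
Total worked: 50 h 27 min = 50.45 h.
Threshold 40 h → overtime 10 h 27 min, regular 40 h 0 min.

Regular 40.00 hours, overtime 10.45 hours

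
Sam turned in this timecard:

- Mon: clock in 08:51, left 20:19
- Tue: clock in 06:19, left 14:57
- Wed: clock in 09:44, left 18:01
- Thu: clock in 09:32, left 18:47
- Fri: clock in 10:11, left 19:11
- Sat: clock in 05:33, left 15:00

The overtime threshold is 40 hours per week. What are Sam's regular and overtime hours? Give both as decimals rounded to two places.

Regular 40.00 hours, overtime 16.08 hours

Mon: 08:51–20:19 = 11 h 28 min
Tue: 06:19–14:57 = 8 h 38 min
Wed: 09:44–18:01 = 8 h 17 min
Thu: 09:32–18:47 = 9 h 15 min
Fri: 10:11–19:11 = 9 h 0 min
Sat: 05:33–15:00 = 9 h 27 min
Total worked: 56 h 5 min = 56.08 h.
Threshold 40 h → overtime 16 h 5 min, regular 40 h 0 min.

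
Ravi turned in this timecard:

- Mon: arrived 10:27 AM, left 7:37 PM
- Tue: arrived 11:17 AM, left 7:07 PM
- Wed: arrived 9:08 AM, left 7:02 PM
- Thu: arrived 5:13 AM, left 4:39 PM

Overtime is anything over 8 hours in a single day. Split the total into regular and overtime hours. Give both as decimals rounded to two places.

Mon: 10:27 AM–7:37 PM = 9 h 10 min
Tue: 11:17 AM–7:07 PM = 7 h 50 min
Wed: 9:08 AM–7:02 PM = 9 h 54 min
Thu: 5:13 AM–4:39 PM = 11 h 26 min
Mon reg 8 h 0 min / OT 1 h 10 min; Tue reg 7 h 50 min / OT 0 h 0 min; Wed reg 8 h 0 min / OT 1 h 54 min; Thu reg 8 h 0 min / OT 3 h 26 min.
Totals: regular 31 h 50 min, overtime 6 h 30 min.

Regular 31.83 hours, overtime 6.50 hours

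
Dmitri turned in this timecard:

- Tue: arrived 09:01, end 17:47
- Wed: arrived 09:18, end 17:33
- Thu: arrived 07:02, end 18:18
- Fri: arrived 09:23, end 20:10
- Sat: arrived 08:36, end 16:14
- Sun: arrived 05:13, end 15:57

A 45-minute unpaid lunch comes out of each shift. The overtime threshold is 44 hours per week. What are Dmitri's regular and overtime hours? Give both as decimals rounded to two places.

Tue: 09:01–17:47 = 8 h 46 min; less 45 min break → 8 h 1 min
Wed: 09:18–17:33 = 8 h 15 min; less 45 min break → 7 h 30 min
Thu: 07:02–18:18 = 11 h 16 min; less 45 min break → 10 h 31 min
Fri: 09:23–20:10 = 10 h 47 min; less 45 min break → 10 h 2 min
Sat: 08:36–16:14 = 7 h 38 min; less 45 min break → 6 h 53 min
Sun: 05:13–15:57 = 10 h 44 min; less 45 min break → 9 h 59 min
Total worked: 52 h 56 min = 52.93 h.
Threshold 44 h → overtime 8 h 56 min, regular 44 h 0 min.

Regular 44.00 hours, overtime 8.93 hours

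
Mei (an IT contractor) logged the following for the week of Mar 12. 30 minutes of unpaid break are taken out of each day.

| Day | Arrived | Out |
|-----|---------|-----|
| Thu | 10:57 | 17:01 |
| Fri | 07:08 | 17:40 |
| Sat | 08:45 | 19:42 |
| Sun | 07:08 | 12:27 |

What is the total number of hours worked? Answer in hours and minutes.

30 h 52 min

Thu: 10:57–17:01 = 6 h 4 min; less 30 min break → 5 h 34 min
Fri: 07:08–17:40 = 10 h 32 min; less 30 min break → 10 h 2 min
Sat: 08:45–19:42 = 10 h 57 min; less 30 min break → 10 h 27 min
Sun: 07:08–12:27 = 5 h 19 min; less 30 min break → 4 h 49 min
Total: 5 h 34 min + 10 h 2 min + 10 h 27 min + 4 h 49 min = 30 h 52 min.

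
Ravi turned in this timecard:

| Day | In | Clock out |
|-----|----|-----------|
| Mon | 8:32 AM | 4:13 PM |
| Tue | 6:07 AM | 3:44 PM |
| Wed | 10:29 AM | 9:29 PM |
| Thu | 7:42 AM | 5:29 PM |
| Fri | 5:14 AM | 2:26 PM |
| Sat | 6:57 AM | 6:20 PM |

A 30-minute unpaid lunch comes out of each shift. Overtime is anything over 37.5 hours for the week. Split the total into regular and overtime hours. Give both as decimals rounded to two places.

Mon: 8:32 AM–4:13 PM = 7 h 41 min; less 30 min break → 7 h 11 min
Tue: 6:07 AM–3:44 PM = 9 h 37 min; less 30 min break → 9 h 7 min
Wed: 10:29 AM–9:29 PM = 11 h 0 min; less 30 min break → 10 h 30 min
Thu: 7:42 AM–5:29 PM = 9 h 47 min; less 30 min break → 9 h 17 min
Fri: 5:14 AM–2:26 PM = 9 h 12 min; less 30 min break → 8 h 42 min
Sat: 6:57 AM–6:20 PM = 11 h 23 min; less 30 min break → 10 h 53 min
Total worked: 55 h 40 min = 55.67 h.
Threshold 37.5 h → overtime 18 h 10 min, regular 37 h 30 min.

Regular 37.50 hours, overtime 18.17 hours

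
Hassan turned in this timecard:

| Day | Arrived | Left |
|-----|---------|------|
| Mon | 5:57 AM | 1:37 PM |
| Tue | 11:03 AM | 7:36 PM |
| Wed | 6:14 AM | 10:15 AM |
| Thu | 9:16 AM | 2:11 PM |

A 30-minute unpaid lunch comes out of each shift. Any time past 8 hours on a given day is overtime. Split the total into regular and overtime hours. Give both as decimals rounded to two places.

Mon: 5:57 AM–1:37 PM = 7 h 40 min; less 30 min break → 7 h 10 min
Tue: 11:03 AM–7:36 PM = 8 h 33 min; less 30 min break → 8 h 3 min
Wed: 6:14 AM–10:15 AM = 4 h 1 min; less 30 min break → 3 h 31 min
Thu: 9:16 AM–2:11 PM = 4 h 55 min; less 30 min break → 4 h 25 min
Mon reg 7 h 10 min / OT 0 h 0 min; Tue reg 8 h 0 min / OT 0 h 3 min; Wed reg 3 h 31 min / OT 0 h 0 min; Thu reg 4 h 25 min / OT 0 h 0 min.
Totals: regular 23 h 6 min, overtime 0 h 3 min.

Regular 23.10 hours, overtime 0.05 hours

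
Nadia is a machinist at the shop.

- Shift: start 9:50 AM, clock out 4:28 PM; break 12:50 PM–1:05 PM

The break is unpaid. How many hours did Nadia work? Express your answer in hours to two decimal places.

6.38 hours

Shift: 9:50 AM–4:28 PM = 6 h 38 min; less 15 min break → 6 h 23 min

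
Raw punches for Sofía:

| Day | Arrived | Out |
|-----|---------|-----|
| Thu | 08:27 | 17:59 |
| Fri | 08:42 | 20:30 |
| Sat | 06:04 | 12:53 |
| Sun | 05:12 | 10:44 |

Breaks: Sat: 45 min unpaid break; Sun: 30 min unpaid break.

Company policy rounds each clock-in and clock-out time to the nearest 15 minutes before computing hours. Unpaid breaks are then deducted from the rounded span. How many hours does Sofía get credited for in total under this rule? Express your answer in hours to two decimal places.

Thu: in 08:27→08:30, out 17:59→18:00; 9 h 30 min
Fri: in 08:42→08:45, out 20:30→20:30; 11 h 45 min
Sat: in 06:04→06:00, out 12:53→13:00; 7 h 0 min − 45 min = 6 h 15 min
Sun: in 05:12→05:15, out 10:44→10:45; 5 h 30 min − 30 min = 5 h 0 min
Total credited: 32 h 30 min.

32.50 hours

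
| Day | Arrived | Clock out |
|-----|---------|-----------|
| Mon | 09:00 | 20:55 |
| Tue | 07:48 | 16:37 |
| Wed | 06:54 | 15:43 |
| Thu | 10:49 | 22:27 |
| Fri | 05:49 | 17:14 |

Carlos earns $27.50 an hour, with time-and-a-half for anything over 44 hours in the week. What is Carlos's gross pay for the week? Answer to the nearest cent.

Mon: 09:00–20:55 = 11 h 55 min
Tue: 07:48–16:37 = 8 h 49 min
Wed: 06:54–15:43 = 8 h 49 min
Thu: 10:49–22:27 = 11 h 38 min
Fri: 05:49–17:14 = 11 h 25 min
Total worked: 52 h 36 min = 3156 min.
Regular 44 h 0 min = 2640 min at $27.50/h; overtime 8 h 36 min = 516 min at $41.25/h.
Pay = (2640 × $27.50 + 516 × $41.25) ÷ 60 = $1564.75.

$1564.75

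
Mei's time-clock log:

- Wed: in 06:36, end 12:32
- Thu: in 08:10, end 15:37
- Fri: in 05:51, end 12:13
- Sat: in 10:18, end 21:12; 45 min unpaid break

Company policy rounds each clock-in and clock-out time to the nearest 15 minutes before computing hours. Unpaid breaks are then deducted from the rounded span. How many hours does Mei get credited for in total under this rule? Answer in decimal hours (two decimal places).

30.00 hours

Wed: in 06:36→06:30, out 12:32→12:30; 6 h 0 min
Thu: in 08:10→08:15, out 15:37→15:30; 7 h 15 min
Fri: in 05:51→05:45, out 12:13→12:15; 6 h 30 min
Sat: in 10:18→10:15, out 21:12→21:15; 11 h 0 min − 45 min = 10 h 15 min
Total credited: 30 h 0 min.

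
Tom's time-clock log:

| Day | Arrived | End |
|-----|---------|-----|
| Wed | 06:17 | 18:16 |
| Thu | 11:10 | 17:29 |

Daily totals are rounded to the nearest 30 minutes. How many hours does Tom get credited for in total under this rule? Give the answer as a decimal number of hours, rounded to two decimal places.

18.50 hours

Wed: 06:17–18:16 = 11 h 59 min → rounds to 12 h 0 min
Thu: 11:10–17:29 = 6 h 19 min → rounds to 6 h 30 min
Total credited: 18 h 30 min.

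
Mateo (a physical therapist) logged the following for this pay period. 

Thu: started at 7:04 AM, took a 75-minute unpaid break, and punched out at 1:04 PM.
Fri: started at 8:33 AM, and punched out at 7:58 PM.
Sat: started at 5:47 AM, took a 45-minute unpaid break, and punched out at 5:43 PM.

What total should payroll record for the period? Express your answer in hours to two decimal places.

27.35 hours

Thu: 7:04 AM–1:04 PM = 6 h 0 min; less 75 min break → 4 h 45 min
Fri: 8:33 AM–7:58 PM = 11 h 25 min
Sat: 5:47 AM–5:43 PM = 11 h 56 min; less 45 min break → 11 h 11 min
Total: 4 h 45 min + 11 h 25 min + 11 h 11 min = 27 h 21 min.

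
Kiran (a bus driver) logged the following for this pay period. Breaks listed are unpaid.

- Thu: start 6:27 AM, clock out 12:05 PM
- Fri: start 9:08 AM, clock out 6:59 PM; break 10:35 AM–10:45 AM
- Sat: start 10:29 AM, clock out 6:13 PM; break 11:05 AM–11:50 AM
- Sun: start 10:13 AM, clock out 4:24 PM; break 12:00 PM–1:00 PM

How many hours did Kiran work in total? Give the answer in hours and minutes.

Thu: 6:27 AM–12:05 PM = 5 h 38 min
Fri: 9:08 AM–6:59 PM = 9 h 51 min; less 10 min break → 9 h 41 min
Sat: 10:29 AM–6:13 PM = 7 h 44 min; less 45 min break → 6 h 59 min
Sun: 10:13 AM–4:24 PM = 6 h 11 min; less 60 min break → 5 h 11 min
Total: 5 h 38 min + 9 h 41 min + 6 h 59 min + 5 h 11 min = 27 h 29 min.

27 h 29 min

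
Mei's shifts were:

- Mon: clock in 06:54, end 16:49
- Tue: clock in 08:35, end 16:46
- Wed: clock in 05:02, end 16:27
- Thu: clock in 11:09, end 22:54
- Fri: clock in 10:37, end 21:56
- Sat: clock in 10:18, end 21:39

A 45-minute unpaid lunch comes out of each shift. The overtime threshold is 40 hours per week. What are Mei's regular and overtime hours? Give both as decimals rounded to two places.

Regular 40.00 hours, overtime 19.43 hours

Mon: 06:54–16:49 = 9 h 55 min; less 45 min break → 9 h 10 min
Tue: 08:35–16:46 = 8 h 11 min; less 45 min break → 7 h 26 min
Wed: 05:02–16:27 = 11 h 25 min; less 45 min break → 10 h 40 min
Thu: 11:09–22:54 = 11 h 45 min; less 45 min break → 11 h 0 min
Fri: 10:37–21:56 = 11 h 19 min; less 45 min break → 10 h 34 min
Sat: 10:18–21:39 = 11 h 21 min; less 45 min break → 10 h 36 min
Total worked: 59 h 26 min = 59.43 h.
Threshold 40 h → overtime 19 h 26 min, regular 40 h 0 min.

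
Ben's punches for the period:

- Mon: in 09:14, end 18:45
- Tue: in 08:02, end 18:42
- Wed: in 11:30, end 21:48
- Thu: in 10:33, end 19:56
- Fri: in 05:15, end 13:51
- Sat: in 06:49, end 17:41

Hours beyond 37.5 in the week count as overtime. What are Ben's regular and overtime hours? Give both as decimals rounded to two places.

Regular 37.50 hours, overtime 21.83 hours

Mon: 09:14–18:45 = 9 h 31 min
Tue: 08:02–18:42 = 10 h 40 min
Wed: 11:30–21:48 = 10 h 18 min
Thu: 10:33–19:56 = 9 h 23 min
Fri: 05:15–13:51 = 8 h 36 min
Sat: 06:49–17:41 = 10 h 52 min
Total worked: 59 h 20 min = 59.33 h.
Threshold 37.5 h → overtime 21 h 50 min, regular 37 h 30 min.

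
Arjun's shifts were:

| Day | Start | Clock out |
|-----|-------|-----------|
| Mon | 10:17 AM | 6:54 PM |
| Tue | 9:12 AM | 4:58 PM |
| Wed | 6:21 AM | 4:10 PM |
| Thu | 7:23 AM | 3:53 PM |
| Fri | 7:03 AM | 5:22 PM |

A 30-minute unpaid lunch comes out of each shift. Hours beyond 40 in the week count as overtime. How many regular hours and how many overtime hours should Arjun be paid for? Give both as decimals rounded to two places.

Regular 40.00 hours, overtime 2.52 hours

Mon: 10:17 AM–6:54 PM = 8 h 37 min; less 30 min break → 8 h 7 min
Tue: 9:12 AM–4:58 PM = 7 h 46 min; less 30 min break → 7 h 16 min
Wed: 6:21 AM–4:10 PM = 9 h 49 min; less 30 min break → 9 h 19 min
Thu: 7:23 AM–3:53 PM = 8 h 30 min; less 30 min break → 8 h 0 min
Fri: 7:03 AM–5:22 PM = 10 h 19 min; less 30 min break → 9 h 49 min
Total worked: 42 h 31 min = 42.52 h.
Threshold 40 h → overtime 2 h 31 min, regular 40 h 0 min.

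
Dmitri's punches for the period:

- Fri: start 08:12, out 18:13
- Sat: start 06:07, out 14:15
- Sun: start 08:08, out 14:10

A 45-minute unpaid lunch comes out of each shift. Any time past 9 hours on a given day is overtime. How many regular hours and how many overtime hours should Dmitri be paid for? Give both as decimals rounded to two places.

Regular 21.67 hours, overtime 0.27 hours

Fri: 08:12–18:13 = 10 h 1 min; less 45 min break → 9 h 16 min
Sat: 06:07–14:15 = 8 h 8 min; less 45 min break → 7 h 23 min
Sun: 08:08–14:10 = 6 h 2 min; less 45 min break → 5 h 17 min
Fri reg 9 h 0 min / OT 0 h 16 min; Sat reg 7 h 23 min / OT 0 h 0 min; Sun reg 5 h 17 min / OT 0 h 0 min.
Totals: regular 21 h 40 min, overtime 0 h 16 min.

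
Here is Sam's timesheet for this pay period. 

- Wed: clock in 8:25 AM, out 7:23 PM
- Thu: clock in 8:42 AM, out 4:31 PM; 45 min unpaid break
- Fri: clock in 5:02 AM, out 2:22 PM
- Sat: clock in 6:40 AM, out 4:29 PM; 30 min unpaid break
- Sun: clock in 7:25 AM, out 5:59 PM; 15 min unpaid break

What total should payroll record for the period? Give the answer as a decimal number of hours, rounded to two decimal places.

47.00 hours

Wed: 8:25 AM–7:23 PM = 10 h 58 min
Thu: 8:42 AM–4:31 PM = 7 h 49 min; less 45 min break → 7 h 4 min
Fri: 5:02 AM–2:22 PM = 9 h 20 min
Sat: 6:40 AM–4:29 PM = 9 h 49 min; less 30 min break → 9 h 19 min
Sun: 7:25 AM–5:59 PM = 10 h 34 min; less 15 min break → 10 h 19 min
Total: 10 h 58 min + 7 h 4 min + 9 h 20 min + 9 h 19 min + 10 h 19 min = 47 h 0 min.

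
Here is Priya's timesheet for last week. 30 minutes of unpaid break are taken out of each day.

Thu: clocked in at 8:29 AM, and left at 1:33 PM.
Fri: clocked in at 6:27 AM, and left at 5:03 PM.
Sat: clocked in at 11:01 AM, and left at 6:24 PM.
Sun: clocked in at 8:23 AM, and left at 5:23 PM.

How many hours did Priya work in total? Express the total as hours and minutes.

Thu: 8:29 AM–1:33 PM = 5 h 4 min; less 30 min break → 4 h 34 min
Fri: 6:27 AM–5:03 PM = 10 h 36 min; less 30 min break → 10 h 6 min
Sat: 11:01 AM–6:24 PM = 7 h 23 min; less 30 min break → 6 h 53 min
Sun: 8:23 AM–5:23 PM = 9 h 0 min; less 30 min break → 8 h 30 min
Total: 4 h 34 min + 10 h 6 min + 6 h 53 min + 8 h 30 min = 30 h 3 min.

30 h 3 min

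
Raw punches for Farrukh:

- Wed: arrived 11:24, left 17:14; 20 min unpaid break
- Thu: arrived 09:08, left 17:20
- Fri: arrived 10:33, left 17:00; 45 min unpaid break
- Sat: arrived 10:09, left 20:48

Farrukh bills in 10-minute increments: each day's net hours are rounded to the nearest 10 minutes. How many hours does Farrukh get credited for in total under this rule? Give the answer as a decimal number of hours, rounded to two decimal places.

30.00 hours

Wed: 11:24–17:14 = 5 h 50 min − 20 min = 5 h 30 min → rounds to 5 h 30 min
Thu: 09:08–17:20 = 8 h 12 min → rounds to 8 h 10 min
Fri: 10:33–17:00 = 6 h 27 min − 45 min = 5 h 42 min → rounds to 5 h 40 min
Sat: 10:09–20:48 = 10 h 39 min → rounds to 10 h 40 min
Total credited: 30 h 0 min.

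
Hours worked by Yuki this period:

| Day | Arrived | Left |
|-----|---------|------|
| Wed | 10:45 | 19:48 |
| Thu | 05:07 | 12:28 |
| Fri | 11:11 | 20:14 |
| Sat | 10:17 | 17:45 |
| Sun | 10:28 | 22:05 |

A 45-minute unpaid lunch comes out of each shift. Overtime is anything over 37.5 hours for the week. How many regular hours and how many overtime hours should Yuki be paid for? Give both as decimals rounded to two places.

Regular 37.50 hours, overtime 3.28 hours

Wed: 10:45–19:48 = 9 h 3 min; less 45 min break → 8 h 18 min
Thu: 05:07–12:28 = 7 h 21 min; less 45 min break → 6 h 36 min
Fri: 11:11–20:14 = 9 h 3 min; less 45 min break → 8 h 18 min
Sat: 10:17–17:45 = 7 h 28 min; less 45 min break → 6 h 43 min
Sun: 10:28–22:05 = 11 h 37 min; less 45 min break → 10 h 52 min
Total worked: 40 h 47 min = 40.78 h.
Threshold 37.5 h → overtime 3 h 17 min, regular 37 h 30 min.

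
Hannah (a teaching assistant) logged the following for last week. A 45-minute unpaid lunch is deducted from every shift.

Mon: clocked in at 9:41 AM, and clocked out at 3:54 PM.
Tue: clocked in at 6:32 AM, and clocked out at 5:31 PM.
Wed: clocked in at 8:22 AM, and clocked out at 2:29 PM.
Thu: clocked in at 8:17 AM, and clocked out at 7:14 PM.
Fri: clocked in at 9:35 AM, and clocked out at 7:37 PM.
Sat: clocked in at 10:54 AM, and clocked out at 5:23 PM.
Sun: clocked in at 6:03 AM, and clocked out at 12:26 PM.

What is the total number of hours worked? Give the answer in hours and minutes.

Mon: 9:41 AM–3:54 PM = 6 h 13 min; less 45 min break → 5 h 28 min
Tue: 6:32 AM–5:31 PM = 10 h 59 min; less 45 min break → 10 h 14 min
Wed: 8:22 AM–2:29 PM = 6 h 7 min; less 45 min break → 5 h 22 min
Thu: 8:17 AM–7:14 PM = 10 h 57 min; less 45 min break → 10 h 12 min
Fri: 9:35 AM–7:37 PM = 10 h 2 min; less 45 min break → 9 h 17 min
Sat: 10:54 AM–5:23 PM = 6 h 29 min; less 45 min break → 5 h 44 min
Sun: 6:03 AM–12:26 PM = 6 h 23 min; less 45 min break → 5 h 38 min
Total: 5 h 28 min + 10 h 14 min + 5 h 22 min + 10 h 12 min + 9 h 17 min + 5 h 44 min + 5 h 38 min = 51 h 55 min.

51 h 55 min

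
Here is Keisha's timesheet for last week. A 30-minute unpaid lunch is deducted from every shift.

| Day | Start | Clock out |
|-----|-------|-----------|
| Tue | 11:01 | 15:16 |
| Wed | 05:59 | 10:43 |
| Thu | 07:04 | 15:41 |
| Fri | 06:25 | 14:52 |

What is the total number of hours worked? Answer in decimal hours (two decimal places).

Tue: 11:01–15:16 = 4 h 15 min; less 30 min break → 3 h 45 min
Wed: 05:59–10:43 = 4 h 44 min; less 30 min break → 4 h 14 min
Thu: 07:04–15:41 = 8 h 37 min; less 30 min break → 8 h 7 min
Fri: 06:25–14:52 = 8 h 27 min; less 30 min break → 7 h 57 min
Total: 3 h 45 min + 4 h 14 min + 8 h 7 min + 7 h 57 min = 24 h 3 min.

24.05 hours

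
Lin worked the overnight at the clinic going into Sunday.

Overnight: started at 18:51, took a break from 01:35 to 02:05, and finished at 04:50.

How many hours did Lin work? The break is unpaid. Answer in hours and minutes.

Overnight: 18:51 → midnight = 5 h 9 min; midnight → 04:50 = 4 h 50 min; span 9 h 59 min; less 30 min break → 9 h 29 min

9 h 29 min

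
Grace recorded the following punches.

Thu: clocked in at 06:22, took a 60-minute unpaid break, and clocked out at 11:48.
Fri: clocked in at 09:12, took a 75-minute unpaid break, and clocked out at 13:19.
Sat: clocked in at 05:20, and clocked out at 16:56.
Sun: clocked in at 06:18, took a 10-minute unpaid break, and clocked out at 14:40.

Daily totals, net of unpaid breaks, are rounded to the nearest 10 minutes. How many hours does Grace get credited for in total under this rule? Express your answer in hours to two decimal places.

Thu: 06:22–11:48 = 5 h 26 min − 60 min = 4 h 26 min → rounds to 4 h 30 min
Fri: 09:12–13:19 = 4 h 7 min − 75 min = 2 h 52 min → rounds to 2 h 50 min
Sat: 05:20–16:56 = 11 h 36 min → rounds to 11 h 40 min
Sun: 06:18–14:40 = 8 h 22 min − 10 min = 8 h 12 min → rounds to 8 h 10 min
Total credited: 27 h 10 min.

27.17 hours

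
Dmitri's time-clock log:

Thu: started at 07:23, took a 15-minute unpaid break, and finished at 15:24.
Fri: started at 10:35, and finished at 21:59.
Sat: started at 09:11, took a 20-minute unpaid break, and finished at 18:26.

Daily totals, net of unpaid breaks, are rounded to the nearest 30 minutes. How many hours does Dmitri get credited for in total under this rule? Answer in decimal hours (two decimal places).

28.50 hours

Thu: 07:23–15:24 = 8 h 1 min − 15 min = 7 h 46 min → rounds to 8 h 0 min
Fri: 10:35–21:59 = 11 h 24 min → rounds to 11 h 30 min
Sat: 09:11–18:26 = 9 h 15 min − 20 min = 8 h 55 min → rounds to 9 h 0 min
Total credited: 28 h 30 min.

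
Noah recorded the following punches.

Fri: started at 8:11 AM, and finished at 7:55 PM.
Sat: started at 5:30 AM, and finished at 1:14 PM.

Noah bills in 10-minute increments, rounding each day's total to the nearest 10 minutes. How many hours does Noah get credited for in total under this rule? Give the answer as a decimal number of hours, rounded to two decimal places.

Fri: 8:11 AM–7:55 PM = 11 h 44 min → rounds to 11 h 40 min
Sat: 5:30 AM–1:14 PM = 7 h 44 min → rounds to 7 h 40 min
Total credited: 19 h 20 min.

19.33 hours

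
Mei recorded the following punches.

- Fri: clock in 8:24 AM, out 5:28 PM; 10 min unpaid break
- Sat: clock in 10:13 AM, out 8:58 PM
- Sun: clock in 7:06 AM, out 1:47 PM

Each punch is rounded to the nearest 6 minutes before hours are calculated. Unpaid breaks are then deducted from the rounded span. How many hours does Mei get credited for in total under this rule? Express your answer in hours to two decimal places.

26.43 hours

Fri: in 8:24 AM→8:24 AM, out 5:28 PM→5:30 PM; 9 h 6 min − 10 min = 8 h 56 min
Sat: in 10:13 AM→10:12 AM, out 8:58 PM→9:00 PM; 10 h 48 min
Sun: in 7:06 AM→7:06 AM, out 1:47 PM→1:48 PM; 6 h 42 min
Total credited: 26 h 26 min.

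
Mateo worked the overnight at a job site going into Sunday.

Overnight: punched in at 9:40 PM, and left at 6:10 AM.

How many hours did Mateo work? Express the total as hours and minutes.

Overnight: 9:40 PM → midnight = 2 h 20 min; midnight → 6:10 AM = 6 h 10 min; span 8 h 30 min

8 h 30 min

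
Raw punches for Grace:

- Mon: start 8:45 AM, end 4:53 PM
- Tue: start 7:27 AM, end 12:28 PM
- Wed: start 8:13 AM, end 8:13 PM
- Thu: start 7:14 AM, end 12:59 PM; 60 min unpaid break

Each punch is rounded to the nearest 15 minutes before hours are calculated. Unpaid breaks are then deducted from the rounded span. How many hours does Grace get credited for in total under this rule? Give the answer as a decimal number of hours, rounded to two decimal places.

Mon: in 8:45 AM→8:45 AM, out 4:53 PM→5:00 PM; 8 h 15 min
Tue: in 7:27 AM→7:30 AM, out 12:28 PM→12:30 PM; 5 h 0 min
Wed: in 8:13 AM→8:15 AM, out 8:13 PM→8:15 PM; 12 h 0 min
Thu: in 7:14 AM→7:15 AM, out 12:59 PM→1:00 PM; 5 h 45 min − 60 min = 4 h 45 min
Total credited: 30 h 0 min.

30.00 hours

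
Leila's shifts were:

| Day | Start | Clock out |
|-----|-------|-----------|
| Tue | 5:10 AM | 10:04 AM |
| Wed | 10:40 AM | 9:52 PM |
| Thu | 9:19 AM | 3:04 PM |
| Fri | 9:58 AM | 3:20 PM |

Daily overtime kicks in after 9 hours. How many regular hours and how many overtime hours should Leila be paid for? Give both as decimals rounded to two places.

Tue: 5:10 AM–10:04 AM = 4 h 54 min
Wed: 10:40 AM–9:52 PM = 11 h 12 min
Thu: 9:19 AM–3:04 PM = 5 h 45 min
Fri: 9:58 AM–3:20 PM = 5 h 22 min
Tue reg 4 h 54 min / OT 0 h 0 min; Wed reg 9 h 0 min / OT 2 h 12 min; Thu reg 5 h 45 min / OT 0 h 0 min; Fri reg 5 h 22 min / OT 0 h 0 min.
Totals: regular 25 h 1 min, overtime 2 h 12 min.

Regular 25.02 hours, overtime 2.20 hours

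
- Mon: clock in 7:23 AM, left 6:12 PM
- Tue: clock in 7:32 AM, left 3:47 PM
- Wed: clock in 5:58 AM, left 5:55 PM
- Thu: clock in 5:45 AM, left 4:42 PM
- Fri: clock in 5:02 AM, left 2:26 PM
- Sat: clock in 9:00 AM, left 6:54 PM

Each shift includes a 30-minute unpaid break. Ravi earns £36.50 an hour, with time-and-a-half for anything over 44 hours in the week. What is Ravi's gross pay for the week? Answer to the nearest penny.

Mon: 7:23 AM–6:12 PM = 10 h 49 min; less 30 min break → 10 h 19 min
Tue: 7:32 AM–3:47 PM = 8 h 15 min; less 30 min break → 7 h 45 min
Wed: 5:58 AM–5:55 PM = 11 h 57 min; less 30 min break → 11 h 27 min
Thu: 5:45 AM–4:42 PM = 10 h 57 min; less 30 min break → 10 h 27 min
Fri: 5:02 AM–2:26 PM = 9 h 24 min; less 30 min break → 8 h 54 min
Sat: 9:00 AM–6:54 PM = 9 h 54 min; less 30 min break → 9 h 24 min
Total worked: 58 h 16 min = 3496 min.
Regular 44 h 0 min = 2640 min at £36.50/h; overtime 14 h 16 min = 856 min at £54.75/h.
Pay = (2640 × £36.50 + 856 × £54.75) ÷ 60 = £2387.10.

£2387.10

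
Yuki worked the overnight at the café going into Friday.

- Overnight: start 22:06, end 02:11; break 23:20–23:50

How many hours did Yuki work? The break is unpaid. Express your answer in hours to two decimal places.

Overnight: 22:06 → midnight = 1 h 54 min; midnight → 02:11 = 2 h 11 min; span 4 h 5 min; less 30 min break → 3 h 35 min

3.58 hours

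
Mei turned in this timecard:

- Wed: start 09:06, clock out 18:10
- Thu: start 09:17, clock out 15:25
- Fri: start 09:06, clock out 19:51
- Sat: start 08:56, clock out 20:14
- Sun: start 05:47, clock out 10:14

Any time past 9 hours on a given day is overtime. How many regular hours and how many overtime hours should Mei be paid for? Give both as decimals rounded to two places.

Wed: 09:06–18:10 = 9 h 4 min
Thu: 09:17–15:25 = 6 h 8 min
Fri: 09:06–19:51 = 10 h 45 min
Sat: 08:56–20:14 = 11 h 18 min
Sun: 05:47–10:14 = 4 h 27 min
Wed reg 9 h 0 min / OT 0 h 4 min; Thu reg 6 h 8 min / OT 0 h 0 min; Fri reg 9 h 0 min / OT 1 h 45 min; Sat reg 9 h 0 min / OT 2 h 18 min; Sun reg 4 h 27 min / OT 0 h 0 min.
Totals: regular 37 h 35 min, overtime 4 h 7 min.

Regular 37.58 hours, overtime 4.12 hours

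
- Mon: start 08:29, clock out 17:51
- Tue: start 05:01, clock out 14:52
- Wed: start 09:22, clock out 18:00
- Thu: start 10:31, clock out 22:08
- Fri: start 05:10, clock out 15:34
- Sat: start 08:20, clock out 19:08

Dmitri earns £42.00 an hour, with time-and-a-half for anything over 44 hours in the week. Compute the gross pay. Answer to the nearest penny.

Mon: 08:29–17:51 = 9 h 22 min
Tue: 05:01–14:52 = 9 h 51 min
Wed: 09:22–18:00 = 8 h 38 min
Thu: 10:31–22:08 = 11 h 37 min
Fri: 05:10–15:34 = 10 h 24 min
Sat: 08:20–19:08 = 10 h 48 min
Total worked: 60 h 40 min = 3640 min.
Regular 44 h 0 min = 2640 min at £42.00/h; overtime 16 h 40 min = 1000 min at £63.00/h.
Pay = (2640 × £42.00 + 1000 × £63.00) ÷ 60 = £2898.00.

£2898.00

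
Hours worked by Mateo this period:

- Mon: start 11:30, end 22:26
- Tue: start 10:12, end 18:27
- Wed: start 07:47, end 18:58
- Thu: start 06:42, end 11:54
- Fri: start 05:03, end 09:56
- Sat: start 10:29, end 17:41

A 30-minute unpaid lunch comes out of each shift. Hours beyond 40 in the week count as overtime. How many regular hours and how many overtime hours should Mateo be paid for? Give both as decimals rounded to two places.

Regular 40.00 hours, overtime 4.65 hours

Mon: 11:30–22:26 = 10 h 56 min; less 30 min break → 10 h 26 min
Tue: 10:12–18:27 = 8 h 15 min; less 30 min break → 7 h 45 min
Wed: 07:47–18:58 = 11 h 11 min; less 30 min break → 10 h 41 min
Thu: 06:42–11:54 = 5 h 12 min; less 30 min break → 4 h 42 min
Fri: 05:03–09:56 = 4 h 53 min; less 30 min break → 4 h 23 min
Sat: 10:29–17:41 = 7 h 12 min; less 30 min break → 6 h 42 min
Total worked: 44 h 39 min = 44.65 h.
Threshold 40 h → overtime 4 h 39 min, regular 40 h 0 min.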